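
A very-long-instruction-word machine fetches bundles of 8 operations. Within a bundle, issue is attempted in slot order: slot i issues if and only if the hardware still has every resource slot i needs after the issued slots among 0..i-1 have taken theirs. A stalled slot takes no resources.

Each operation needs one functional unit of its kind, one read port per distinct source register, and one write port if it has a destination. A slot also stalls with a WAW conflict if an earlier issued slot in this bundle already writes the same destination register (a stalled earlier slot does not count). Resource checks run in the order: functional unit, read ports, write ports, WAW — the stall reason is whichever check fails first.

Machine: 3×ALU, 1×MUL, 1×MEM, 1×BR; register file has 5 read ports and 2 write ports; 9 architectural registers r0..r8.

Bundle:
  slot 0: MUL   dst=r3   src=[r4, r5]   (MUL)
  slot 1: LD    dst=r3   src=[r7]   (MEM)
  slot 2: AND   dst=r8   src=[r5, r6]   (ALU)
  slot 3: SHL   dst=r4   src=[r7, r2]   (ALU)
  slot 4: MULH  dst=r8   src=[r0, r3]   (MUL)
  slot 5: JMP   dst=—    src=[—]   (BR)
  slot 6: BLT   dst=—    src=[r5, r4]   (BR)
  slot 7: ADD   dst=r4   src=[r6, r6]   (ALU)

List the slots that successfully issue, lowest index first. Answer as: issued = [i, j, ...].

issued = [0, 2, 5]

[0] MUL needs rd=2 wr=1: ok; after: ALU=3 MUL=0 MEM=1 BR=1, R=3, W=1
[1] MEM needs rd=1 wr=1: WAW; after: ALU=3 MUL=0 MEM=1 BR=1, R=3, W=1
[2] ALU needs rd=2 wr=1: ok; after: ALU=2 MUL=0 MEM=1 BR=1, R=1, W=0
[3] ALU needs rd=2 wr=1: RD_PORT; after: ALU=2 MUL=0 MEM=1 BR=1, R=1, W=0
[4] MUL needs rd=2 wr=1: FU; after: ALU=2 MUL=0 MEM=1 BR=1, R=1, W=0
[5] BR needs rd=0 wr=0: ok; after: ALU=2 MUL=0 MEM=1 BR=0, R=1, W=0
[6] BR needs rd=2 wr=0: FU; after: ALU=2 MUL=0 MEM=1 BR=0, R=1, W=0
[7] ALU needs rd=1 wr=1: WR_PORT; after: ALU=2 MUL=0 MEM=1 BR=0, R=1, W=0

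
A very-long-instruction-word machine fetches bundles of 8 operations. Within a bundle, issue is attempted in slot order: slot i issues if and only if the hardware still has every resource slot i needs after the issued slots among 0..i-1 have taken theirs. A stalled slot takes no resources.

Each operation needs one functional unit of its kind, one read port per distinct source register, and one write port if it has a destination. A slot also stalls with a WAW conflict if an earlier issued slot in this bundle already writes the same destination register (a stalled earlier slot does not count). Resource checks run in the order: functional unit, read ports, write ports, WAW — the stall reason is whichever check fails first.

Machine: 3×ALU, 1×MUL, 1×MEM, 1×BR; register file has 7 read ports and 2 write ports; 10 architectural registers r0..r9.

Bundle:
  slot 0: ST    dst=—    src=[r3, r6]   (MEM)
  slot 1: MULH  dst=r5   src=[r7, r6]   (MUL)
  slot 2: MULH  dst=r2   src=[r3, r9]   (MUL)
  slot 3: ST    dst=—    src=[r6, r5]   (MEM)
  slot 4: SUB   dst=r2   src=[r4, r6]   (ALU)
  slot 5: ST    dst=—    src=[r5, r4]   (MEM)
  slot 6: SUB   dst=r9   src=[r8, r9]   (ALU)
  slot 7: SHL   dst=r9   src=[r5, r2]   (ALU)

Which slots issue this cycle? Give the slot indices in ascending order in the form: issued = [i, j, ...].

  0. MEM ⇒ go  {3A/1Mu/0Ld/1B | 5r 2w}
  1. MUL→r5 ⇒ go  {3A/0Mu/0Ld/1B | 3r 1w}
  2. MUL→r2 ⇒ no(FU)  {3A/0Mu/0Ld/1B | 3r 1w}
  3. MEM ⇒ no(FU)  {3A/0Mu/0Ld/1B | 3r 1w}
  4. ALU→r2 ⇒ go  {2A/0Mu/0Ld/1B | 1r 0w}
  5. MEM ⇒ no(FU)  {2A/0Mu/0Ld/1B | 1r 0w}
  6. ALU→r9 ⇒ no(RD_PORT)  {2A/0Mu/0Ld/1B | 1r 0w}
  7. ALU→r9 ⇒ no(RD_PORT)  {2A/0Mu/0Ld/1B | 1r 0w}

issued = [0, 1, 4]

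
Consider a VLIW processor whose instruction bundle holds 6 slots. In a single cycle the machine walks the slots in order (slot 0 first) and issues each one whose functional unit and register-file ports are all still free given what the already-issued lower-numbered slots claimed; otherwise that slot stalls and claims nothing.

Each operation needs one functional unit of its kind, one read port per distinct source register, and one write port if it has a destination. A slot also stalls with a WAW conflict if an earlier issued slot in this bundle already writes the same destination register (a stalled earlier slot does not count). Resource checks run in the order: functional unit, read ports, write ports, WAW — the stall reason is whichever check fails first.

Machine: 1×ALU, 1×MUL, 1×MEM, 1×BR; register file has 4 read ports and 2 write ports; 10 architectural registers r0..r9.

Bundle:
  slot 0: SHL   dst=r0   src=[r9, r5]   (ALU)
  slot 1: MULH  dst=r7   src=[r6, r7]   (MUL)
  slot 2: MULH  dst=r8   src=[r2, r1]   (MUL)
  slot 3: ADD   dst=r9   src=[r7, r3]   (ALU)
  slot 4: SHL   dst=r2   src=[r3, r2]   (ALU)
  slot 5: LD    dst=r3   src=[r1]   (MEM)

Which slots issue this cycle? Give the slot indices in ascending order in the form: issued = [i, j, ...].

issued = [0, 1]

slot 0 (ALU): ISSUE — free A0,Mu1,Ld1,B1 rp2 wp1
slot 1 (MUL): ISSUE — free A0,Mu0,Ld1,B1 rp0 wp0
slot 2 (MUL): stall FU — free A0,Mu0,Ld1,B1 rp0 wp0
slot 3 (ALU): stall FU — free A0,Mu0,Ld1,B1 rp0 wp0
slot 4 (ALU): stall FU — free A0,Mu0,Ld1,B1 rp0 wp0
slot 5 (MEM): stall RD_PORT — free A0,Mu0,Ld1,B1 rp0 wp0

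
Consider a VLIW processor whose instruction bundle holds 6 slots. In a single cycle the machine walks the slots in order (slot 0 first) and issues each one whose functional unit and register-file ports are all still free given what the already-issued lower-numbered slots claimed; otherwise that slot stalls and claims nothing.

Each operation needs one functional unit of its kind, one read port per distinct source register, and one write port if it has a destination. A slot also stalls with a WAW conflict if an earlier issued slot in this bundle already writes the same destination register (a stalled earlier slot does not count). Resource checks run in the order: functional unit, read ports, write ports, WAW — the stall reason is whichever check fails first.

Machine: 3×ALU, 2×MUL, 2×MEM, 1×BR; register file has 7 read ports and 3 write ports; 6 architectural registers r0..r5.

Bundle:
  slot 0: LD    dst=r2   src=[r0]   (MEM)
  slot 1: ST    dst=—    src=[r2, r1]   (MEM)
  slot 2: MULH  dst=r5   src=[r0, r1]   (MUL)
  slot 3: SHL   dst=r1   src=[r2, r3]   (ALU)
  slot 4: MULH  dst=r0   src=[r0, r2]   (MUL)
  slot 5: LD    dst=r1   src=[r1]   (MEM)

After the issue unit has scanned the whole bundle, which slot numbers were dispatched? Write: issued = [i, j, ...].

issued = [0, 1, 2, 3]

(0) want 1×MEM +1rd +1wr — yes → AL3|MU2|ME1|BR1|rd6|wr2
(1) want 1×MEM +2rd +0wr — yes → AL3|MU2|ME0|BR1|rd4|wr2
(2) want 1×MUL +2rd +1wr — yes → AL3|MU1|ME0|BR1|rd2|wr1
(3) want 1×ALU +2rd +1wr — yes → AL2|MU1|ME0|BR1|rd0|wr0
(4) want 1×MUL +2rd +1wr — RD_PORT → AL2|MU1|ME0|BR1|rd0|wr0
(5) want 1×MEM +1rd +1wr — FU → AL2|MU1|ME0|BR1|rd0|wr0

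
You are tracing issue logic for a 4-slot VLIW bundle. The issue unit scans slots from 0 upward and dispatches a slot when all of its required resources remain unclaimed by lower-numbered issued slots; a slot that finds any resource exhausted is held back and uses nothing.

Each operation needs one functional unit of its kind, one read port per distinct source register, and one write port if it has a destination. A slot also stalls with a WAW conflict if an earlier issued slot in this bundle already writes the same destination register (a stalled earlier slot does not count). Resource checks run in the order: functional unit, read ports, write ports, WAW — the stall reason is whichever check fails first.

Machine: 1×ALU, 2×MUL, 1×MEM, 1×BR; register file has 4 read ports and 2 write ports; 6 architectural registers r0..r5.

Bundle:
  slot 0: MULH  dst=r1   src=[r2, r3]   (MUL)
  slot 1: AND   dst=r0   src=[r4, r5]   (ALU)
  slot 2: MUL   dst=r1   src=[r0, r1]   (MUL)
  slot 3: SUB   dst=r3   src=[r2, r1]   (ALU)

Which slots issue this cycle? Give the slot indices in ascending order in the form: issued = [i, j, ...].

  0. MUL→r1 ⇒ go  {1A/1Mu/1Ld/1B | 2r 1w}
  1. ALU→r0 ⇒ go  {0A/1Mu/1Ld/1B | 0r 0w}
  2. MUL→r1 ⇒ no(RD_PORT)  {0A/1Mu/1Ld/1B | 0r 0w}
  3. ALU→r3 ⇒ no(FU)  {0A/1Mu/1Ld/1B | 0r 0w}

issued = [0, 1]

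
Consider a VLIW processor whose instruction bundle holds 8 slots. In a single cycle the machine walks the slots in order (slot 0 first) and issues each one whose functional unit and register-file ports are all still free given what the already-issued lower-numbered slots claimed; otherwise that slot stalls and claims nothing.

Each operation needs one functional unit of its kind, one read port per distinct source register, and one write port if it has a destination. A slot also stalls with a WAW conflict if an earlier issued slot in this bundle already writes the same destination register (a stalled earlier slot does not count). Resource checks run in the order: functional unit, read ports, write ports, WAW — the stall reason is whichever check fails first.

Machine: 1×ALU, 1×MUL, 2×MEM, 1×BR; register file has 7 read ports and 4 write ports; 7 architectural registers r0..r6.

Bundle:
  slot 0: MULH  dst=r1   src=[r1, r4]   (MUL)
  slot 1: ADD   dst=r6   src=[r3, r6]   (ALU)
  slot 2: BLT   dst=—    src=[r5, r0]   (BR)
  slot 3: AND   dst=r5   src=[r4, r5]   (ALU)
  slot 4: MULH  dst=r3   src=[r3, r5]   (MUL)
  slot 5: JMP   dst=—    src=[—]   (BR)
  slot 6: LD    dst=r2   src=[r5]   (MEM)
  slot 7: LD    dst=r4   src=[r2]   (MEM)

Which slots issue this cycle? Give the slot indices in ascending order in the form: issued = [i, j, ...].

  0. MUL→r1 ⇒ go  {1A/0Mu/2Ld/1B | 5r 3w}
  1. ALU→r6 ⇒ go  {0A/0Mu/2Ld/1B | 3r 2w}
  2. BR ⇒ go  {0A/0Mu/2Ld/0B | 1r 2w}
  3. ALU→r5 ⇒ no(FU)  {0A/0Mu/2Ld/0B | 1r 2w}
  4. MUL→r3 ⇒ no(FU)  {0A/0Mu/2Ld/0B | 1r 2w}
  5. BR ⇒ no(FU)  {0A/0Mu/2Ld/0B | 1r 2w}
  6. MEM→r2 ⇒ go  {0A/0Mu/1Ld/0B | 0r 1w}
  7. MEM→r4 ⇒ no(RD_PORT)  {0A/0Mu/1Ld/0B | 0r 1w}

issued = [0, 1, 2, 6]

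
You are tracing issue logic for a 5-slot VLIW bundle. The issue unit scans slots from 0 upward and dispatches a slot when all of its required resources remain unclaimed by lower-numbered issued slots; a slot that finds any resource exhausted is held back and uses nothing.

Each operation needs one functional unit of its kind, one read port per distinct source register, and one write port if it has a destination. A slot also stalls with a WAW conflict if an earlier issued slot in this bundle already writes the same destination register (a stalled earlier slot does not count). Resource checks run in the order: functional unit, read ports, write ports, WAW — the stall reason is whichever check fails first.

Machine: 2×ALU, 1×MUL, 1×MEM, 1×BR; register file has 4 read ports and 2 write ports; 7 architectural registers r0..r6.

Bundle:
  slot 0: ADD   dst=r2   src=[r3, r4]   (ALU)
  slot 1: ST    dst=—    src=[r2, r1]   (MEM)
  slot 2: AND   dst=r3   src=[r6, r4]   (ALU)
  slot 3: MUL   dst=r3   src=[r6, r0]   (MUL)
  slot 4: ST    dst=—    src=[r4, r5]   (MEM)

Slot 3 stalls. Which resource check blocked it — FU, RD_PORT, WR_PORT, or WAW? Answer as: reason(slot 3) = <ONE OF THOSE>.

slot 0 (ALU): ISSUE — free A1,Mu1,Ld1,B1 rp2 wp1
slot 1 (MEM): ISSUE — free A1,Mu1,Ld0,B1 rp0 wp1
slot 2 (ALU): stall RD_PORT — free A1,Mu1,Ld0,B1 rp0 wp1
slot 3 (MUL): stall RD_PORT — free A1,Mu1,Ld0,B1 rp0 wp1
slot 4 (MEM): stall FU — free A1,Mu1,Ld0,B1 rp0 wp1

reason(slot 3) = RD_PORT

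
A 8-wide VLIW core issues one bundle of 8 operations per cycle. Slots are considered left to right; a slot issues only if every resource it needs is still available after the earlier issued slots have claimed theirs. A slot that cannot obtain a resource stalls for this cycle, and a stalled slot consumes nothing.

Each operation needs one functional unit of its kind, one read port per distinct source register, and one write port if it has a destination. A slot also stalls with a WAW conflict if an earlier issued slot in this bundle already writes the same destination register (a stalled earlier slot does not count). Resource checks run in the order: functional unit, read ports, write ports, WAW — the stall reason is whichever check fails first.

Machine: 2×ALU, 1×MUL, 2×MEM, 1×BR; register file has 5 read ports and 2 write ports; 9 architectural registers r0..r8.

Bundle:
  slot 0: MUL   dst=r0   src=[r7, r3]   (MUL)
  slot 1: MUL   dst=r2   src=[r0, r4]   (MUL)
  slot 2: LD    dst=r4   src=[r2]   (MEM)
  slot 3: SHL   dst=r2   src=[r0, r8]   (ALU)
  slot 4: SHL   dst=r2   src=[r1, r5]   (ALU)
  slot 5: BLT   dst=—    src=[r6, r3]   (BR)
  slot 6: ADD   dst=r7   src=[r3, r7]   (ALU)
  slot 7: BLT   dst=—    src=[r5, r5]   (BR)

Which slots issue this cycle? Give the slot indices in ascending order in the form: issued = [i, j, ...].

issued = [0, 2, 5]

slot 0 (MUL): ISSUE — free A2,Mu0,Ld2,B1 rp3 wp1
slot 1 (MUL): stall FU — free A2,Mu0,Ld2,B1 rp3 wp1
slot 2 (MEM): ISSUE — free A2,Mu0,Ld1,B1 rp2 wp0
slot 3 (ALU): stall WR_PORT — free A2,Mu0,Ld1,B1 rp2 wp0
slot 4 (ALU): stall WR_PORT — free A2,Mu0,Ld1,B1 rp2 wp0
slot 5 (BR): ISSUE — free A2,Mu0,Ld1,B0 rp0 wp0
slot 6 (ALU): stall RD_PORT — free A2,Mu0,Ld1,B0 rp0 wp0
slot 7 (BR): stall FU — free A2,Mu0,Ld1,B0 rp0 wp0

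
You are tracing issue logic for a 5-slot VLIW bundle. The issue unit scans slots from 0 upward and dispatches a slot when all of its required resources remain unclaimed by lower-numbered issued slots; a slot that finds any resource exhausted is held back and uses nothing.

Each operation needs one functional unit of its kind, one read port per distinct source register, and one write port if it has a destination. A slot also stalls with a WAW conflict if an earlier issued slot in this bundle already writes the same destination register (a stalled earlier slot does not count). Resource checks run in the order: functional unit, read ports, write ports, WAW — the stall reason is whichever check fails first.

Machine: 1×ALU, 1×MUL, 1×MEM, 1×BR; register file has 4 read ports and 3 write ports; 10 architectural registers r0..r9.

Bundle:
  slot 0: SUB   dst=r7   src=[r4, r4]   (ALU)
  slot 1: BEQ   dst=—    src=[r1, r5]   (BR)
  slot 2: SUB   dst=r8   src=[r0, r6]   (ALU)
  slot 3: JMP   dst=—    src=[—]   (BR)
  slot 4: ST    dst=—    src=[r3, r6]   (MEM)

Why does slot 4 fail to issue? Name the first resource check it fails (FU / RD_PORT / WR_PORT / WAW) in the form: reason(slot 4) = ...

  0. ALU→r7 ⇒ go  {0A/1Mu/1Ld/1B | 3r 2w}
  1. BR ⇒ go  {0A/1Mu/1Ld/0B | 1r 2w}
  2. ALU→r8 ⇒ no(FU)  {0A/1Mu/1Ld/0B | 1r 2w}
  3. BR ⇒ no(FU)  {0A/1Mu/1Ld/0B | 1r 2w}
  4. MEM ⇒ no(RD_PORT)  {0A/1Mu/1Ld/0B | 1r 2w}

reason(slot 4) = RD_PORT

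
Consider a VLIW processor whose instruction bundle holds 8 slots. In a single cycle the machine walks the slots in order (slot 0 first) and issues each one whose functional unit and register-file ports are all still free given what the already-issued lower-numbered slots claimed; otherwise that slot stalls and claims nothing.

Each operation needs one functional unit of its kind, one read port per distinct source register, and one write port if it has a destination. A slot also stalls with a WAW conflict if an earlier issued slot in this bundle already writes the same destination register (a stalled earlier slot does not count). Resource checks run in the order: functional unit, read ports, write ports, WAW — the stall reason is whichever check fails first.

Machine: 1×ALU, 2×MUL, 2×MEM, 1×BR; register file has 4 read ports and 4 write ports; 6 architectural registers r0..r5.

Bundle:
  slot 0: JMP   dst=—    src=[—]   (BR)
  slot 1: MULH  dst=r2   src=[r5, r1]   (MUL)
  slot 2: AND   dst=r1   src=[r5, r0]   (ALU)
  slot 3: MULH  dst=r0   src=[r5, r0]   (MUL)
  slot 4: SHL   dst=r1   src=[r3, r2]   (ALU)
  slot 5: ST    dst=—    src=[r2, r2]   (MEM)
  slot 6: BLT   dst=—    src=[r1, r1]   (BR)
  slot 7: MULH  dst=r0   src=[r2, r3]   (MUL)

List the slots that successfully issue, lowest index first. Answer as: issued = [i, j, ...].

issued = [0, 1, 2]

(0) want 1×BR +0rd +0wr — yes → AL1|MU2|ME2|BR0|rd4|wr4
(1) want 1×MUL +2rd +1wr — yes → AL1|MU1|ME2|BR0|rd2|wr3
(2) want 1×ALU +2rd +1wr — yes → AL0|MU1|ME2|BR0|rd0|wr2
(3) want 1×MUL +2rd +1wr — RD_PORT → AL0|MU1|ME2|BR0|rd0|wr2
(4) want 1×ALU +2rd +1wr — FU → AL0|MU1|ME2|BR0|rd0|wr2
(5) want 1×MEM +1rd +0wr — RD_PORT → AL0|MU1|ME2|BR0|rd0|wr2
(6) want 1×BR +1rd +0wr — FU → AL0|MU1|ME2|BR0|rd0|wr2
(7) want 1×MUL +2rd +1wr — RD_PORT → AL0|MU1|ME2|BR0|rd0|wr2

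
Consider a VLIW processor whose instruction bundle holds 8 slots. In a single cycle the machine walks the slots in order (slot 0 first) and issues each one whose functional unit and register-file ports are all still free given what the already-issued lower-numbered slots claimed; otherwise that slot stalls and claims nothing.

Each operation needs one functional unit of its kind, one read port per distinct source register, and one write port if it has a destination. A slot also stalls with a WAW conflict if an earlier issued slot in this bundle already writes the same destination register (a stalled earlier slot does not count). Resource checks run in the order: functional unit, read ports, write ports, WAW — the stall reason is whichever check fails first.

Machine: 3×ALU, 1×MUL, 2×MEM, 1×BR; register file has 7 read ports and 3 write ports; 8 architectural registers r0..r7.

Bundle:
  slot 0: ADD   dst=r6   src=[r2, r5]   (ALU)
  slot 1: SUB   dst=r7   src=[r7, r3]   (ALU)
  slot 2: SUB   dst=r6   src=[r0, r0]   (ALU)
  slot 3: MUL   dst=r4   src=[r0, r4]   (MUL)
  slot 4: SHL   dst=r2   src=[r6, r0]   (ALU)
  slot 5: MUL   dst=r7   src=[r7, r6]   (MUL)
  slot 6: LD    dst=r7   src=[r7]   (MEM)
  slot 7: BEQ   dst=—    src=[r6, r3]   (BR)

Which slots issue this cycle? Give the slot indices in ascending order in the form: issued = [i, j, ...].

[0] ALU needs rd=2 wr=1: ok; after: ALU=2 MUL=1 MEM=2 BR=1, R=5, W=2
[1] ALU needs rd=2 wr=1: ok; after: ALU=1 MUL=1 MEM=2 BR=1, R=3, W=1
[2] ALU needs rd=1 wr=1: WAW; after: ALU=1 MUL=1 MEM=2 BR=1, R=3, W=1
[3] MUL needs rd=2 wr=1: ok; after: ALU=1 MUL=0 MEM=2 BR=1, R=1, W=0
[4] ALU needs rd=2 wr=1: RD_PORT; after: ALU=1 MUL=0 MEM=2 BR=1, R=1, W=0
[5] MUL needs rd=2 wr=1: FU; after: ALU=1 MUL=0 MEM=2 BR=1, R=1, W=0
[6] MEM needs rd=1 wr=1: WR_PORT; after: ALU=1 MUL=0 MEM=2 BR=1, R=1, W=0
[7] BR needs rd=2 wr=0: RD_PORT; after: ALU=1 MUL=0 MEM=2 BR=1, R=1, W=0

issued = [0, 1, 3]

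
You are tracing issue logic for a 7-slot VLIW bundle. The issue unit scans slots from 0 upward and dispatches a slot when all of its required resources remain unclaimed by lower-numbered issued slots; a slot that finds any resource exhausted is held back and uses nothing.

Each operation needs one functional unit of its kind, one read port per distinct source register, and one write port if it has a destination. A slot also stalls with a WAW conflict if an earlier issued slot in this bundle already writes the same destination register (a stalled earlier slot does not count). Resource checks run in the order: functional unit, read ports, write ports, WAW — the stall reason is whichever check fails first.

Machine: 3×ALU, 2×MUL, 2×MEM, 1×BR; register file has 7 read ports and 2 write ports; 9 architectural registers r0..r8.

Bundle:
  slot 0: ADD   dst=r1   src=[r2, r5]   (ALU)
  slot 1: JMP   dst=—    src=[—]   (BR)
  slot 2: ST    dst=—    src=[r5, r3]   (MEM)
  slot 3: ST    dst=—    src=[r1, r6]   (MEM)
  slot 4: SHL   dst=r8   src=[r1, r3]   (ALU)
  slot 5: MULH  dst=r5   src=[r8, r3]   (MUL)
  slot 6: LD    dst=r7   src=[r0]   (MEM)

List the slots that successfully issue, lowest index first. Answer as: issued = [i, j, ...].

(0) want 1×ALU +2rd +1wr — yes → AL2|MU2|ME2|BR1|rd5|wr1
(1) want 1×BR +0rd +0wr — yes → AL2|MU2|ME2|BR0|rd5|wr1
(2) want 1×MEM +2rd +0wr — yes → AL2|MU2|ME1|BR0|rd3|wr1
(3) want 1×MEM +2rd +0wr — yes → AL2|MU2|ME0|BR0|rd1|wr1
(4) want 1×ALU +2rd +1wr — RD_PORT → AL2|MU2|ME0|BR0|rd1|wr1
(5) want 1×MUL +2rd +1wr — RD_PORT → AL2|MU2|ME0|BR0|rd1|wr1
(6) want 1×MEM +1rd +1wr — FU → AL2|MU2|ME0|BR0|rd1|wr1

issued = [0, 1, 2, 3]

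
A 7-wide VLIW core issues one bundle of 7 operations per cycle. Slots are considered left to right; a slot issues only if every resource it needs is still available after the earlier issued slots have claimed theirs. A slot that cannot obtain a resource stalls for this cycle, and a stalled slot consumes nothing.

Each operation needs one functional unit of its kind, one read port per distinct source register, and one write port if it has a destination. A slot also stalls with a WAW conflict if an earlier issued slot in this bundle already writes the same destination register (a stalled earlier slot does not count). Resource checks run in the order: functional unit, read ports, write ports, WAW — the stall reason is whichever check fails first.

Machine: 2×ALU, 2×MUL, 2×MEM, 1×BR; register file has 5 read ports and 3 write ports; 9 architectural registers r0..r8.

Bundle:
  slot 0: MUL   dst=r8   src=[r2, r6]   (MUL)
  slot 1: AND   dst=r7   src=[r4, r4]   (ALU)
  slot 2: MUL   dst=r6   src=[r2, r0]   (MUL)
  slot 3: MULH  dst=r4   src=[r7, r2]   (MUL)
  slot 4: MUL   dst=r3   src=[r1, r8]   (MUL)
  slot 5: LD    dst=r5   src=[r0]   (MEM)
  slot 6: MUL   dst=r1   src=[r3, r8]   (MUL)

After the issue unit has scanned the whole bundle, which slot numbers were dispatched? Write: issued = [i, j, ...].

slot 0 (MUL): ISSUE — free A2,Mu1,Ld2,B1 rp3 wp2
slot 1 (ALU): ISSUE — free A1,Mu1,Ld2,B1 rp2 wp1
slot 2 (MUL): ISSUE — free A1,Mu0,Ld2,B1 rp0 wp0
slot 3 (MUL): stall FU — free A1,Mu0,Ld2,B1 rp0 wp0
slot 4 (MUL): stall FU — free A1,Mu0,Ld2,B1 rp0 wp0
slot 5 (MEM): stall RD_PORT — free A1,Mu0,Ld2,B1 rp0 wp0
slot 6 (MUL): stall FU — free A1,Mu0,Ld2,B1 rp0 wp0

issued = [0, 1, 2]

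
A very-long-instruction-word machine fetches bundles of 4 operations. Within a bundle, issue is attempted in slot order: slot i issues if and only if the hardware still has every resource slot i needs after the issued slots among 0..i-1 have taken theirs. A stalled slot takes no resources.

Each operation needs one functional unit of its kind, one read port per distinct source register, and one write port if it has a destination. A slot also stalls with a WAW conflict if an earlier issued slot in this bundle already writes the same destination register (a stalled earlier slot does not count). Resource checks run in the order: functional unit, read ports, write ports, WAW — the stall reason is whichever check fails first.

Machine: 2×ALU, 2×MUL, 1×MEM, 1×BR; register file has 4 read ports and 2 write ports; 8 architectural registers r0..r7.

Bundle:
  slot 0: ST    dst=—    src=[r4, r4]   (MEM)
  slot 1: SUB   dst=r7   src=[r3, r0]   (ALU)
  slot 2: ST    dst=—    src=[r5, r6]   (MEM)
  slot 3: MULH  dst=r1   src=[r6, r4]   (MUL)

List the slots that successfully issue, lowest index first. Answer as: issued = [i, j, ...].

issued = [0, 1]

(0) want 1×MEM +1rd +0wr — yes → AL2|MU2|ME0|BR1|rd3|wr2
(1) want 1×ALU +2rd +1wr — yes → AL1|MU2|ME0|BR1|rd1|wr1
(2) want 1×MEM +2rd +0wr — FU → AL1|MU2|ME0|BR1|rd1|wr1
(3) want 1×MUL +2rd +1wr — RD_PORT → AL1|MU2|ME0|BR1|rd1|wr1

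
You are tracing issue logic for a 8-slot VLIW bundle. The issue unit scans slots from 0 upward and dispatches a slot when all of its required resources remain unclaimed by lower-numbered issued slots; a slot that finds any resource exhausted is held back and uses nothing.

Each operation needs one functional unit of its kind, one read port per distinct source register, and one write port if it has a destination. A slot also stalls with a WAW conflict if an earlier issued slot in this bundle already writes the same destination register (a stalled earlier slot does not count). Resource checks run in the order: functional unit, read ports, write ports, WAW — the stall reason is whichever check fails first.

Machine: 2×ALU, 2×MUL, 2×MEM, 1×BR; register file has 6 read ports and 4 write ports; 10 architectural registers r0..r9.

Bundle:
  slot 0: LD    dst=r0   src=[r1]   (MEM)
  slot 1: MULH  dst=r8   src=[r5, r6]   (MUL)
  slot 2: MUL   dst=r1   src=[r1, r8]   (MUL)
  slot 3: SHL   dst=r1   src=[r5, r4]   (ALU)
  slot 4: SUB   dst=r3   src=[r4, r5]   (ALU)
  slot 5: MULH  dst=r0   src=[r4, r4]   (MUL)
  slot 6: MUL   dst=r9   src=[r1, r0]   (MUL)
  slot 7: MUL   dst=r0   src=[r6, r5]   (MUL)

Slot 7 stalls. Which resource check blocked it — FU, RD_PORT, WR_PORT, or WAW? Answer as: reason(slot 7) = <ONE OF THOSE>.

reason(slot 7) = FU

#0 MEM src=r1 dispatched  <A:2 Mu:2 Ld:1 B:1 rd:5 wr:3>
#1 MUL src=r5,r6 dispatched  <A:2 Mu:1 Ld:1 B:1 rd:3 wr:2>
#2 MUL src=r1,r8 dispatched  <A:2 Mu:0 Ld:1 B:1 rd:1 wr:1>
#3 ALU src=r5,r4 held:RD_PORT  <A:2 Mu:0 Ld:1 B:1 rd:1 wr:1>
#4 ALU src=r4,r5 held:RD_PORT  <A:2 Mu:0 Ld:1 B:1 rd:1 wr:1>
#5 MUL src=r4,r4 held:FU  <A:2 Mu:0 Ld:1 B:1 rd:1 wr:1>
#6 MUL src=r1,r0 held:FU  <A:2 Mu:0 Ld:1 B:1 rd:1 wr:1>
#7 MUL src=r6,r5 held:FU  <A:2 Mu:0 Ld:1 B:1 rd:1 wr:1>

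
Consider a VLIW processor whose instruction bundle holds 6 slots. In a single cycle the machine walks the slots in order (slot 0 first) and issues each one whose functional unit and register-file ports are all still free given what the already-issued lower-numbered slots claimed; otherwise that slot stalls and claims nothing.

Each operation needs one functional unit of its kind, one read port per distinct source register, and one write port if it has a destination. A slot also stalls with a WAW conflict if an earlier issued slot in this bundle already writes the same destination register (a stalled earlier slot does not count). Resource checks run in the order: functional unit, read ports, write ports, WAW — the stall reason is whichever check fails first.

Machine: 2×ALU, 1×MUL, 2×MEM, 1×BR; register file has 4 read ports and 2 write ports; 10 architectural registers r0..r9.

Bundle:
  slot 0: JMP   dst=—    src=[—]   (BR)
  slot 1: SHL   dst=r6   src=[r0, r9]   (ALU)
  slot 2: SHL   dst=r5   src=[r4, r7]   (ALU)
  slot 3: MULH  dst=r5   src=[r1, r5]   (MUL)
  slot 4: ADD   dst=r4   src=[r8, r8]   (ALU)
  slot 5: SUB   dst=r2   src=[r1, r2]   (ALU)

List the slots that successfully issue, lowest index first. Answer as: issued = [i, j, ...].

issued = [0, 1, 2]

[0] BR needs rd=0 wr=0: ok; after: ALU=2 MUL=1 MEM=2 BR=0, R=4, W=2
[1] ALU needs rd=2 wr=1: ok; after: ALU=1 MUL=1 MEM=2 BR=0, R=2, W=1
[2] ALU needs rd=2 wr=1: ok; after: ALU=0 MUL=1 MEM=2 BR=0, R=0, W=0
[3] MUL needs rd=2 wr=1: RD_PORT; after: ALU=0 MUL=1 MEM=2 BR=0, R=0, W=0
[4] ALU needs rd=1 wr=1: FU; after: ALU=0 MUL=1 MEM=2 BR=0, R=0, W=0
[5] ALU needs rd=2 wr=1: FU; after: ALU=0 MUL=1 MEM=2 BR=0, R=0, W=0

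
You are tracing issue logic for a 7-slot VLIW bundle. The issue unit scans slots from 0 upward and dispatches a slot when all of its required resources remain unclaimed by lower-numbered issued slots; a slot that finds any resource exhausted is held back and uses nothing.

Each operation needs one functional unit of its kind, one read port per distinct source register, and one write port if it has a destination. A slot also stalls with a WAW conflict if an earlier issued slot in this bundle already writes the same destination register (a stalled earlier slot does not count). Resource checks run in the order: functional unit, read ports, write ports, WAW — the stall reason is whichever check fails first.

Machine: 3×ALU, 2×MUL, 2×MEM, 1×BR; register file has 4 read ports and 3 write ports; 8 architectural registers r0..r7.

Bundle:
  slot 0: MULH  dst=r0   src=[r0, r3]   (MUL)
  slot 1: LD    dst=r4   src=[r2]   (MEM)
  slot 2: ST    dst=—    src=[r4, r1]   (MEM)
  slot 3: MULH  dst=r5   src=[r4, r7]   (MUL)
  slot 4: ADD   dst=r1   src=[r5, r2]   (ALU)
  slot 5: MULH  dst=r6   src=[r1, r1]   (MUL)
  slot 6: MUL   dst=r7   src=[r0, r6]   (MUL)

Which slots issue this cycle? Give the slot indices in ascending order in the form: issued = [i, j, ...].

issued = [0, 1, 5]

(0) want 1×MUL +2rd +1wr — yes → AL3|MU1|ME2|BR1|rd2|wr2
(1) want 1×MEM +1rd +1wr — yes → AL3|MU1|ME1|BR1|rd1|wr1
(2) want 1×MEM +2rd +0wr — RD_PORT → AL3|MU1|ME1|BR1|rd1|wr1
(3) want 1×MUL +2rd +1wr — RD_PORT → AL3|MU1|ME1|BR1|rd1|wr1
(4) want 1×ALU +2rd +1wr — RD_PORT → AL3|MU1|ME1|BR1|rd1|wr1
(5) want 1×MUL +1rd +1wr — yes → AL3|MU0|ME1|BR1|rd0|wr0
(6) want 1×MUL +2rd +1wr — FU → AL3|MU0|ME1|BR1|rd0|wr0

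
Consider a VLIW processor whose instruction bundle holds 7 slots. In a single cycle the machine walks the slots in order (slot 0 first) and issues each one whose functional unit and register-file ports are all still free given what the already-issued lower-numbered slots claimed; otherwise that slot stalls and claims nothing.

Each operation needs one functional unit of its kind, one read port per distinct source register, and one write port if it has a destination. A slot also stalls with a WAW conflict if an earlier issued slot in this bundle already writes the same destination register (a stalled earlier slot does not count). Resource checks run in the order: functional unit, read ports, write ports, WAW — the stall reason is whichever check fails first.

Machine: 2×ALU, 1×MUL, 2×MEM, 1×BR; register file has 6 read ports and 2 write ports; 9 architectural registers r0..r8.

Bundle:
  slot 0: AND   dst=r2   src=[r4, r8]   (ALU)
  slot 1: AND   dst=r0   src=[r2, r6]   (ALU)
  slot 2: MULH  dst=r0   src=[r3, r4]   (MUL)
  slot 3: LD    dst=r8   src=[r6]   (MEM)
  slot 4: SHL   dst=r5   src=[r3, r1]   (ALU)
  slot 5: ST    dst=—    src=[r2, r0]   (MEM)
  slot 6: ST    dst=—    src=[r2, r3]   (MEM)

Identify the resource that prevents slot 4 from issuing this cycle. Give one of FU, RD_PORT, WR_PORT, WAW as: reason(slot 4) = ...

reason(slot 4) = FU

  0. ALU→r2 ⇒ go  {1A/1Mu/2Ld/1B | 4r 1w}
  1. ALU→r0 ⇒ go  {0A/1Mu/2Ld/1B | 2r 0w}
  2. MUL→r0 ⇒ no(WR_PORT)  {0A/1Mu/2Ld/1B | 2r 0w}
  3. MEM→r8 ⇒ no(WR_PORT)  {0A/1Mu/2Ld/1B | 2r 0w}
  4. ALU→r5 ⇒ no(FU)  {0A/1Mu/2Ld/1B | 2r 0w}
  5. MEM ⇒ go  {0A/1Mu/1Ld/1B | 0r 0w}
  6. MEM ⇒ no(RD_PORT)  {0A/1Mu/1Ld/1B | 0r 0w}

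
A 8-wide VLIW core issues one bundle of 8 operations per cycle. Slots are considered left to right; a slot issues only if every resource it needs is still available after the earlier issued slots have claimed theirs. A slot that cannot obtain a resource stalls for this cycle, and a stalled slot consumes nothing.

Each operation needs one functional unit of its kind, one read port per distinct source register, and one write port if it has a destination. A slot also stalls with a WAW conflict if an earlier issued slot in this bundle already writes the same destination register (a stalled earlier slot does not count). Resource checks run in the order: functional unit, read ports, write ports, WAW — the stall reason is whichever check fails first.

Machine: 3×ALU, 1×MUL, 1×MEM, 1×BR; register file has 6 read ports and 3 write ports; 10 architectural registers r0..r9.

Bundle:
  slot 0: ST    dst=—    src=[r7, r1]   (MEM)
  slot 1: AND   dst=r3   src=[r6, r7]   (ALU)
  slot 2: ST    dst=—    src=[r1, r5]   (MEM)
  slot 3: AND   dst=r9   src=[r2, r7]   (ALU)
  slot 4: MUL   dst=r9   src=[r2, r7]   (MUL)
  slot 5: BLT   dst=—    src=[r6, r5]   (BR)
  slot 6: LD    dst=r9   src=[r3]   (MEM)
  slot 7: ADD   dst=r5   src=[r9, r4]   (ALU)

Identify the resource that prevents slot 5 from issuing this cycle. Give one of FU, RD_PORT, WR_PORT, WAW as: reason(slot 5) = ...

  0. MEM ⇒ go  {3A/1Mu/0Ld/1B | 4r 3w}
  1. ALU→r3 ⇒ go  {2A/1Mu/0Ld/1B | 2r 2w}
  2. MEM ⇒ no(FU)  {2A/1Mu/0Ld/1B | 2r 2w}
  3. ALU→r9 ⇒ go  {1A/1Mu/0Ld/1B | 0r 1w}
  4. MUL→r9 ⇒ no(RD_PORT)  {1A/1Mu/0Ld/1B | 0r 1w}
  5. BR ⇒ no(RD_PORT)  {1A/1Mu/0Ld/1B | 0r 1w}
  6. MEM→r9 ⇒ no(FU)  {1A/1Mu/0Ld/1B | 0r 1w}
  7. ALU→r5 ⇒ no(RD_PORT)  {1A/1Mu/0Ld/1B | 0r 1w}

reason(slot 5) = RD_PORT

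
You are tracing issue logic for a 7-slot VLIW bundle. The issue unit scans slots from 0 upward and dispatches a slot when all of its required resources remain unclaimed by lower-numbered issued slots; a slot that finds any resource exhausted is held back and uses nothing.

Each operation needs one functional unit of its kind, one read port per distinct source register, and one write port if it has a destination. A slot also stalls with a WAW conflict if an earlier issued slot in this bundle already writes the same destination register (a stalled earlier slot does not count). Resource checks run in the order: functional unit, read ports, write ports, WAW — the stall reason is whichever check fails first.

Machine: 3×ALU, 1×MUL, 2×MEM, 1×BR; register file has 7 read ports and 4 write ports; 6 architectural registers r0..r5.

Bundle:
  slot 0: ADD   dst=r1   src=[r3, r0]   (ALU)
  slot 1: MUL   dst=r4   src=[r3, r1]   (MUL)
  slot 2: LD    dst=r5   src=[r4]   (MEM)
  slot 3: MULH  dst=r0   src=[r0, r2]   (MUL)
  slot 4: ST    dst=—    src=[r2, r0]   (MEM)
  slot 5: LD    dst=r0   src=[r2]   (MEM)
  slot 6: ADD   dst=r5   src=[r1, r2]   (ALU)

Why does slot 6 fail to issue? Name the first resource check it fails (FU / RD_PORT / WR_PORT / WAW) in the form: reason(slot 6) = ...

reason(slot 6) = RD_PORT

(0) want 1×ALU +2rd +1wr — yes → AL2|MU1|ME2|BR1|rd5|wr3
(1) want 1×MUL +2rd +1wr — yes → AL2|MU0|ME2|BR1|rd3|wr2
(2) want 1×MEM +1rd +1wr — yes → AL2|MU0|ME1|BR1|rd2|wr1
(3) want 1×MUL +2rd +1wr — FU → AL2|MU0|ME1|BR1|rd2|wr1
(4) want 1×MEM +2rd +0wr — yes → AL2|MU0|ME0|BR1|rd0|wr1
(5) want 1×MEM +1rd +1wr — FU → AL2|MU0|ME0|BR1|rd0|wr1
(6) want 1×ALU +2rd +1wr — RD_PORT → AL2|MU0|ME0|BR1|rd0|wr1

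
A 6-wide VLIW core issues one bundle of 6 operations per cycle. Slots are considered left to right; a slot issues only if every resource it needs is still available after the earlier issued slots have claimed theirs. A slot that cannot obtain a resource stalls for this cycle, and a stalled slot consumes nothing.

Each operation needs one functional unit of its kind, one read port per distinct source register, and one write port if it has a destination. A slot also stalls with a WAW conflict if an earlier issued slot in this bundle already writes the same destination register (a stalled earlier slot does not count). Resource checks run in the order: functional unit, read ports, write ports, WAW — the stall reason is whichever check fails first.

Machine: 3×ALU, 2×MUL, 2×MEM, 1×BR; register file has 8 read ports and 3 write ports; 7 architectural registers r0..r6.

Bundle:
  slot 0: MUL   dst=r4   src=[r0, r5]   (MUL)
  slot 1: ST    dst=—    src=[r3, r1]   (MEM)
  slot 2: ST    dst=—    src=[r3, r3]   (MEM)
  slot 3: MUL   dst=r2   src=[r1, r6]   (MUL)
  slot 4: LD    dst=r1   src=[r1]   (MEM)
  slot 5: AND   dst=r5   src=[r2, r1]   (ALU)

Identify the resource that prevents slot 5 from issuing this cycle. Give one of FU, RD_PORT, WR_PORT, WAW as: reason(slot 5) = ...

  0. MUL→r4 ⇒ go  {3A/1Mu/2Ld/1B | 6r 2w}
  1. MEM ⇒ go  {3A/1Mu/1Ld/1B | 4r 2w}
  2. MEM ⇒ go  {3A/1Mu/0Ld/1B | 3r 2w}
  3. MUL→r2 ⇒ go  {3A/0Mu/0Ld/1B | 1r 1w}
  4. MEM→r1 ⇒ no(FU)  {3A/0Mu/0Ld/1B | 1r 1w}
  5. ALU→r5 ⇒ no(RD_PORT)  {3A/0Mu/0Ld/1B | 1r 1w}

reason(slot 5) = RD_PORT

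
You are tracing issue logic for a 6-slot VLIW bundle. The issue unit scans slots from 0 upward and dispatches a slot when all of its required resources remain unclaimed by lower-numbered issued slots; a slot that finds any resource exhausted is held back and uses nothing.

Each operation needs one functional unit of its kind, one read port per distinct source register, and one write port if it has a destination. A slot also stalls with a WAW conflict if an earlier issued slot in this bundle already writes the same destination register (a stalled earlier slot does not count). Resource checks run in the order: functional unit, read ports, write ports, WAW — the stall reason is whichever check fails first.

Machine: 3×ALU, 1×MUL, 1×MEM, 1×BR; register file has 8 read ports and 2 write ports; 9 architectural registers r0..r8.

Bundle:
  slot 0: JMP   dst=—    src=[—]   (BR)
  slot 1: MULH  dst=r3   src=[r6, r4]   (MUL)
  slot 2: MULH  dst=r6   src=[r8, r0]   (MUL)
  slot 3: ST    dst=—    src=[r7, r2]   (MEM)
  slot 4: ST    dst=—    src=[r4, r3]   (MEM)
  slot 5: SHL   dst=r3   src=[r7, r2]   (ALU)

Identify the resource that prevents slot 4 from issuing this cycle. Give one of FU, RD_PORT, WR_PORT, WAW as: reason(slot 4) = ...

(0) want 1×BR +0rd +0wr — yes → AL3|MU1|ME1|BR0|rd8|wr2
(1) want 1×MUL +2rd +1wr — yes → AL3|MU0|ME1|BR0|rd6|wr1
(2) want 1×MUL +2rd +1wr — FU → AL3|MU0|ME1|BR0|rd6|wr1
(3) want 1×MEM +2rd +0wr — yes → AL3|MU0|ME0|BR0|rd4|wr1
(4) want 1×MEM +2rd +0wr — FU → AL3|MU0|ME0|BR0|rd4|wr1
(5) want 1×ALU +2rd +1wr — WAW → AL3|MU0|ME0|BR0|rd4|wr1

reason(slot 4) = FU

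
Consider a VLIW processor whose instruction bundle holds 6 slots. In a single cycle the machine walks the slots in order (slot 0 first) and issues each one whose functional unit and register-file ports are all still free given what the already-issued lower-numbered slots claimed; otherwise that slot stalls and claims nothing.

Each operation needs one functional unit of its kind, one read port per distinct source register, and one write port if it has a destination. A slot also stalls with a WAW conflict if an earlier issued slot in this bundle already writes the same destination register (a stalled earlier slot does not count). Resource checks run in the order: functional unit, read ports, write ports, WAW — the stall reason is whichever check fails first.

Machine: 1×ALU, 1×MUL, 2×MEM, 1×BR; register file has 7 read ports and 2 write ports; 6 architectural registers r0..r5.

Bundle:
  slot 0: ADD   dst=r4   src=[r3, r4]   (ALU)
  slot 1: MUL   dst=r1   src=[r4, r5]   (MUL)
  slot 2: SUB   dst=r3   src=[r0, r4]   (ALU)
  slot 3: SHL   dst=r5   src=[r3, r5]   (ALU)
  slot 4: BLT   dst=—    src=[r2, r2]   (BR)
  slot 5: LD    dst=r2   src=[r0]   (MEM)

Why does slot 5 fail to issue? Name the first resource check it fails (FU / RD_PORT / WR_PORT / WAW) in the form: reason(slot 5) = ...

slot 0 (ALU): ISSUE — free A0,Mu1,Ld2,B1 rp5 wp1
slot 1 (MUL): ISSUE — free A0,Mu0,Ld2,B1 rp3 wp0
slot 2 (ALU): stall FU — free A0,Mu0,Ld2,B1 rp3 wp0
slot 3 (ALU): stall FU — free A0,Mu0,Ld2,B1 rp3 wp0
slot 4 (BR): ISSUE — free A0,Mu0,Ld2,B0 rp2 wp0
slot 5 (MEM): stall WR_PORT — free A0,Mu0,Ld2,B0 rp2 wp0

reason(slot 5) = WR_PORT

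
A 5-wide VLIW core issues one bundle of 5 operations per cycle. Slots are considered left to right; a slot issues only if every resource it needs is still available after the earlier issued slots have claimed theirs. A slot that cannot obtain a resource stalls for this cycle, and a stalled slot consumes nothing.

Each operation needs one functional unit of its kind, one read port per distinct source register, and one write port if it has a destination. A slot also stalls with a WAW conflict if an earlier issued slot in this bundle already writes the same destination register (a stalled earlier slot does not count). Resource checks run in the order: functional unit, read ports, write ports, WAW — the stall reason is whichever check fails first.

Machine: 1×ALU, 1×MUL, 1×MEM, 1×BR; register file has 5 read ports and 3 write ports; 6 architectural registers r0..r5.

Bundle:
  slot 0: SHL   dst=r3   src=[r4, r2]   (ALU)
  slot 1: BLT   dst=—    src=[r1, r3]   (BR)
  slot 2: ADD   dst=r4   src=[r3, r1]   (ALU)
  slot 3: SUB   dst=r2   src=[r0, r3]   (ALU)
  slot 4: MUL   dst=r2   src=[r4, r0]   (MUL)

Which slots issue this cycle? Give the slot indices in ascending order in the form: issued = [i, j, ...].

issued = [0, 1]

#0 ALU src=r4,r2 dispatched  <A:0 Mu:1 Ld:1 B:1 rd:3 wr:2>
#1 BR src=r1,r3 dispatched  <A:0 Mu:1 Ld:1 B:0 rd:1 wr:2>
#2 ALU src=r3,r1 held:FU  <A:0 Mu:1 Ld:1 B:0 rd:1 wr:2>
#3 ALU src=r0,r3 held:FU  <A:0 Mu:1 Ld:1 B:0 rd:1 wr:2>
#4 MUL src=r4,r0 held:RD_PORT  <A:0 Mu:1 Ld:1 B:0 rd:1 wr:2>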